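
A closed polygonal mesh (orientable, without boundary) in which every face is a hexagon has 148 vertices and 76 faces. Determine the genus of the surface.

3

Every face is a hexagon, so 2E = 6·76 = 456, giving E = 228.
χ = V − E + F = 148 − 228 + 76 = -4.
For a closed orientable surface χ = 2 − 2g, so g = (2 − (-4))/2 = 3.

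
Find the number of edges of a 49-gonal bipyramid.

A bipyramid over an n-gon has 2n triangular faces and n + 2 vertices: V = 49 + 2 = 51, E = 3·49 = 147, F = 2·49 = 98.

147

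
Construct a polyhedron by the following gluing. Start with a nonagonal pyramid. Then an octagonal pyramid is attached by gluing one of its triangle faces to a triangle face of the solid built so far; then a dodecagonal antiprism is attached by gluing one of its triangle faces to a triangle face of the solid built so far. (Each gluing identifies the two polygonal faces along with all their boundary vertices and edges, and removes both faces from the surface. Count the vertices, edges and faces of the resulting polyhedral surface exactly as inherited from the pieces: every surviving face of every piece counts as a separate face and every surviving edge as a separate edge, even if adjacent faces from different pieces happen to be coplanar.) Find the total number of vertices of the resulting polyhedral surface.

A nonagonal pyramid: V=10, E=18, F=10.
Attach an octagonal pyramid (V=9, E=16, F=9) along a 3-gon: merge 3 vertices and 3 edges, delete both glued faces → V=16, E=31, F=17.
Attach a dodecagonal antiprism (V=24, E=48, F=26) along a 3-gon: merge 3 vertices and 3 edges, delete both glued faces → V=37, E=76, F=41.
Check: V − E + F = 37 − 76 + 41 = 2.

37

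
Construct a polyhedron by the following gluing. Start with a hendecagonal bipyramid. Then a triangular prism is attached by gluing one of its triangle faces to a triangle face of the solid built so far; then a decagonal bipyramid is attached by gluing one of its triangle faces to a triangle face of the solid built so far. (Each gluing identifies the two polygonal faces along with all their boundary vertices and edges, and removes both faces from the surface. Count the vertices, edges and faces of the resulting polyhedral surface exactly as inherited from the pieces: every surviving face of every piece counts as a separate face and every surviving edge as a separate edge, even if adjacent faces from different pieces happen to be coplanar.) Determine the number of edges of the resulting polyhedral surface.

A hendecagonal bipyramid: V=13, E=33, F=22.
Attach a triangular prism (V=6, E=9, F=5) along a 3-gon: merge 3 vertices and 3 edges, delete both glued faces → V=16, E=39, F=25.
Attach a decagonal bipyramid (V=12, E=30, F=20) along a 3-gon: merge 3 vertices and 3 edges, delete both glued faces → V=25, E=66, F=43.
Check: V − E + F = 25 − 66 + 43 = 2.

66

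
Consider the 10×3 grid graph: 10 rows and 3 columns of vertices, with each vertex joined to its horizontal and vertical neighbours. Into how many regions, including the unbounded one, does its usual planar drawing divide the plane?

The grid has V = 10·3 = 30 vertices and E = 10·2 + 3·9 = 47 edges.
F = 2 − V + E = 2 − 30 + 47 = 19.

19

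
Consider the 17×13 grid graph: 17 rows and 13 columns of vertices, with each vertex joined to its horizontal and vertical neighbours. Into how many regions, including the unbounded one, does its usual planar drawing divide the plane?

The grid has V = 17·13 = 221 vertices and E = 17·12 + 13·16 = 412 edges.
F = 2 − V + E = 2 − 221 + 412 = 193.

193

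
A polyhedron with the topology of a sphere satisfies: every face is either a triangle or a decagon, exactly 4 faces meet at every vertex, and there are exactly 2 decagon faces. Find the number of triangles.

Let x be the number of triangles; then F = 2 + x.
Edge–face incidences: 2E = 10·2 + 3·x = 20 + 3x.
Every vertex has degree 4, so 4V = 2E.
Euler: V − E + F = 2 ⇒ (2E)/4 − E + (2 + x) = 2.
Multiply by 8: 2·(2E) − 4·(2E) + 8·(2 + x) = 16, i.e. 16 + 8x − 2·(20 + 3x) = 16.
Collecting terms: 2x − 24 = 16, so 2x = 40, so x = 20.
Then 2E = 20 + 3·20 = 80, so E = 40, V = 2E/4 = 20, F = 2 + 20 = 22.

20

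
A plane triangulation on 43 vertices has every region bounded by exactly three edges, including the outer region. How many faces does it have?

82

In a plane triangulation 3F = 2E and V − E + F = 2, so F = 2V − 4 = 2·43 − 4 = 82.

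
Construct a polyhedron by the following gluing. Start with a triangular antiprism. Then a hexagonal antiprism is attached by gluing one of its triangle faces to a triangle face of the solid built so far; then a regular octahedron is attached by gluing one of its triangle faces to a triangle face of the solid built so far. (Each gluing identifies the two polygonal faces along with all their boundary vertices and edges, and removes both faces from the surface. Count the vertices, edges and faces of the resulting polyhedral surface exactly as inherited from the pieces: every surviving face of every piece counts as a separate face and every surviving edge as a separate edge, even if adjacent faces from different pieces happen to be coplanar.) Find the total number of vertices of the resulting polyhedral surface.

A triangular antiprism: V=6, E=12, F=8.
Attach a hexagonal antiprism (V=12, E=24, F=14) along a 3-gon: merge 3 vertices and 3 edges, delete both glued faces → V=15, E=33, F=20.
Attach a regular octahedron (V=6, E=12, F=8) along a 3-gon: merge 3 vertices and 3 edges, delete both glued faces → V=18, E=42, F=26.
Check: V − E + F = 18 − 42 + 26 = 2.

18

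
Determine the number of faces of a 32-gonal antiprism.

An antiprism on an n-gon has two n-gon caps and 2n triangles: V = 2·32 = 64, E = 4·32 = 128, F = 2·32 + 2 = 66.
Check: V − E + F = 64 − 128 + 66 = 2.

66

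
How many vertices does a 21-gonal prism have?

42

A prism on an n-gon has two n-gon bases and n rectangular sides: V = 2·21 = 42, E = 3·21 = 63, F = 21 + 2 = 23.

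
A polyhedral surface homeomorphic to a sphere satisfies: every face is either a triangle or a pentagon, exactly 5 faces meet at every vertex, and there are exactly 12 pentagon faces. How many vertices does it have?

Let x be the number of triangles; then F = 12 + x.
Edge–face incidences: 2E = 5·12 + 3·x = 60 + 3x.
Every vertex has degree 5, so 5V = 2E.
Euler: V − E + F = 2 ⇒ (2E)/5 − E + (12 + x) = 2.
Multiply by 10: 2·(2E) − 5·(2E) + 10·(12 + x) = 20, i.e. 120 + 10x − 3·(60 + 3x) = 20.
Collecting terms: x − 60 = 20, so x = 80.
Then 2E = 60 + 3·80 = 300, so E = 150, V = 2E/5 = 60, F = 12 + 80 = 92.

60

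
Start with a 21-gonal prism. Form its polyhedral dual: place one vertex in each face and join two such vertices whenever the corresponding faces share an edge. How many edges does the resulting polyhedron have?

The base solid has V = 42, E = 63, F = 23.
The dual swaps V and F and preserves E: V′ = F = 23, E′ = E = 63, F′ = V = 42.

63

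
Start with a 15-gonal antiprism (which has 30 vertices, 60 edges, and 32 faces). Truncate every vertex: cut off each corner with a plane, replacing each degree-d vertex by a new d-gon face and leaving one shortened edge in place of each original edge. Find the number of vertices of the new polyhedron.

Truncation replaces each original edge-end by a new vertex, so V′ = 2E = 120.
Each original edge survives, and each old vertex of degree d contributes d new edges; summing degrees gives Σd = 2E, so E′ = E + 2E = 3E = 180.
Each original face survives and each original vertex becomes one new face: F′ = F + V = 62.

120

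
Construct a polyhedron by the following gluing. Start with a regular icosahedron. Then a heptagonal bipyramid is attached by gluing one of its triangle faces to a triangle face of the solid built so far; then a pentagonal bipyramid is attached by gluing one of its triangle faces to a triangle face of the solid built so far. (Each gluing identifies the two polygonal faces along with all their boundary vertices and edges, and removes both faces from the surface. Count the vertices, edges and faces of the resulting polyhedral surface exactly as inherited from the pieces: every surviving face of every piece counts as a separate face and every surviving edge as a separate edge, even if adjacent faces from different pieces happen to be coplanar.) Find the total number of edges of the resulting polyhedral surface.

60

A regular icosahedron: V=12, E=30, F=20.
Attach a heptagonal bipyramid (V=9, E=21, F=14) along a 3-gon: merge 3 vertices and 3 edges, delete both glued faces → V=18, E=48, F=32.
Attach a pentagonal bipyramid (V=7, E=15, F=10) along a 3-gon: merge 3 vertices and 3 edges, delete both glued faces → V=22, E=60, F=40.
Check: V − E + F = 22 − 60 + 40 = 2.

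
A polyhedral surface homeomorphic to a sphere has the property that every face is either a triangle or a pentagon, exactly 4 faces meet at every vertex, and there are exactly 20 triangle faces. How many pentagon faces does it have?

12

Let x be the number of pentagons; then F = 20 + x.
Edge–face incidences: 2E = 3·20 + 5·x = 60 + 5x.
Every vertex has degree 4, so 4V = 2E.
Euler: V − E + F = 2 ⇒ (2E)/4 − E + (20 + x) = 2.
Multiply by 8: 2·(2E) − 4·(2E) + 8·(20 + x) = 16, i.e. 160 + 8x − 2·(60 + 5x) = 16.
Collecting terms: −2x + 40 = 16, so −2x = −24, so x = 12.
Then 2E = 60 + 5·12 = 120, so E = 60, V = 2E/4 = 30, F = 20 + 12 = 32.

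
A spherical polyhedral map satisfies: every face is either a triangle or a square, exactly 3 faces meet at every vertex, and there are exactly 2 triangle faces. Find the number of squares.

Let x be the number of squares; then F = 2 + x.
Edge–face incidences: 2E = 3·2 + 4·x = 6 + 4x.
Every vertex has degree 3, so 3V = 2E.
Euler: V − E + F = 2 ⇒ (2E)/3 − E + (2 + x) = 2.
Multiply by 6: 2·(2E) − 3·(2E) + 6·(2 + x) = 12, i.e. 12 + 6x − (6 + 4x) = 12.
Collecting terms: 2x + 6 = 12, so 2x = 6, so x = 3.
Then 2E = 6 + 4·3 = 18, so E = 9, V = 2E/3 = 6, F = 2 + 3 = 5.

3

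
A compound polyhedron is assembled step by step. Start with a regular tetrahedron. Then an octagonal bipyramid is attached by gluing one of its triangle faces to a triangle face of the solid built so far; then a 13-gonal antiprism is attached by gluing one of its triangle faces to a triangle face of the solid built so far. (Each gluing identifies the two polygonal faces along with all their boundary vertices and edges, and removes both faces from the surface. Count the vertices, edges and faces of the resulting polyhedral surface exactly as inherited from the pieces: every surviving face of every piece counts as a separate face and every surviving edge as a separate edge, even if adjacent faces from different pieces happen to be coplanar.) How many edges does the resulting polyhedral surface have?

76

A regular tetrahedron: V=4, E=6, F=4.
Attach an octagonal bipyramid (V=10, E=24, F=16) along a 3-gon: merge 3 vertices and 3 edges, delete both glued faces → V=11, E=27, F=18.
Attach a 13-gonal antiprism (V=26, E=52, F=28) along a 3-gon: merge 3 vertices and 3 edges, delete both glued faces → V=34, E=76, F=44.
Check: V − E + F = 34 − 76 + 44 = 2.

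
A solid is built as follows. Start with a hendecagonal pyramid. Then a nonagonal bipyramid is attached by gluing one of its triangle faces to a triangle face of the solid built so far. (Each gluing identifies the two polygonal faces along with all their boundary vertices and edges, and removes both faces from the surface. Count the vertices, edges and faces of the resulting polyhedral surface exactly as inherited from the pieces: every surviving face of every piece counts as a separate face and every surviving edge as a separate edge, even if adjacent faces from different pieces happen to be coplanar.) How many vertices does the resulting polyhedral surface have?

20

A hendecagonal pyramid: V=12, E=22, F=12.
Attach a nonagonal bipyramid (V=11, E=27, F=18) along a 3-gon: merge 3 vertices and 3 edges, delete both glued faces → V=20, E=46, F=28.
Check: V − E + F = 20 − 46 + 28 = 2.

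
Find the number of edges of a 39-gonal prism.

A prism on an n-gon has two n-gon bases and n rectangular sides: V = 2·39 = 78, E = 3·39 = 117, F = 39 + 2 = 41.

117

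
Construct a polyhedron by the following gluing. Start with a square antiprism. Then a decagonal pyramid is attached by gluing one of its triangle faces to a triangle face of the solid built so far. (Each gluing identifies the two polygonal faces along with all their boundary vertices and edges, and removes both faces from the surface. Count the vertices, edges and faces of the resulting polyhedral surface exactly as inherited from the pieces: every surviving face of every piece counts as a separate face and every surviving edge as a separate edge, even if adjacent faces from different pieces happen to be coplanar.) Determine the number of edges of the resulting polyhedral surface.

A square antiprism: V=8, E=16, F=10.
Attach a decagonal pyramid (V=11, E=20, F=11) along a 3-gon: merge 3 vertices and 3 edges, delete both glued faces → V=16, E=33, F=19.
Check: V − E + F = 16 − 33 + 19 = 2.

33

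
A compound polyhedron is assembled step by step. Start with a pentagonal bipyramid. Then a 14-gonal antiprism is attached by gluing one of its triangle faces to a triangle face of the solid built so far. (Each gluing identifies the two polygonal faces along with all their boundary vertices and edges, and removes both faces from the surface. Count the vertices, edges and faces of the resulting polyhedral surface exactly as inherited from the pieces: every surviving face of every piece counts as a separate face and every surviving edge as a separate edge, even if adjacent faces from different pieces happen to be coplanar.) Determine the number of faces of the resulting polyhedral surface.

A pentagonal bipyramid: V=7, E=15, F=10.
Attach a 14-gonal antiprism (V=28, E=56, F=30) along a 3-gon: merge 3 vertices and 3 edges, delete both glued faces → V=32, E=68, F=38.
Check: V − E + F = 32 − 68 + 38 = 2.

38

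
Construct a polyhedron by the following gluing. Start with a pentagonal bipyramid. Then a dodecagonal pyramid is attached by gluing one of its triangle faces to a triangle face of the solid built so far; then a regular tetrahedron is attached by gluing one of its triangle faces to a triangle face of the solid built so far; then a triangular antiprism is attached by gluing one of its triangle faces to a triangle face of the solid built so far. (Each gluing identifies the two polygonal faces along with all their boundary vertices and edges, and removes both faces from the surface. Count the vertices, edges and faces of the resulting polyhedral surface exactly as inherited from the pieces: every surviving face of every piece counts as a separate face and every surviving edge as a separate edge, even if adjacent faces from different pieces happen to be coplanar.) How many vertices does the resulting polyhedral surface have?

A pentagonal bipyramid: V=7, E=15, F=10.
Attach a dodecagonal pyramid (V=13, E=24, F=13) along a 3-gon: merge 3 vertices and 3 edges, delete both glued faces → V=17, E=36, F=21.
Attach a regular tetrahedron (V=4, E=6, F=4) along a 3-gon: merge 3 vertices and 3 edges, delete both glued faces → V=18, E=39, F=23.
Attach a triangular antiprism (V=6, E=12, F=8) along a 3-gon: merge 3 vertices and 3 edges, delete both glued faces → V=21, E=48, F=29.
Check: V − E + F = 21 − 48 + 29 = 2.

21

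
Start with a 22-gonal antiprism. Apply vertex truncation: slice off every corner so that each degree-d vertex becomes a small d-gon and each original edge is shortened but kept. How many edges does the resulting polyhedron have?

The base solid has V = 44, E = 88, F = 46.
Truncation replaces each original edge-end by a new vertex, so V′ = 2E = 176.
Each original edge survives, and each old vertex of degree d contributes d new edges; summing degrees gives Σd = 2E, so E′ = E + 2E = 3E = 264.
Each original face survives and each original vertex becomes one new face: F′ = F + V = 90.

264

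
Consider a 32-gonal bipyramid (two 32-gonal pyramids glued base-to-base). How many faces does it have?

64

A bipyramid over an n-gon has 2n triangular faces and n + 2 vertices: V = 32 + 2 = 34, E = 3·32 = 96, F = 2·32 = 64.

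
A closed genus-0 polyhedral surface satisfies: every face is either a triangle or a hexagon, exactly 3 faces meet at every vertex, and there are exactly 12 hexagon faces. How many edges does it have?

Let x be the number of triangles; then F = 12 + x.
Edge–face incidences: 2E = 6·12 + 3·x = 72 + 3x.
Every vertex has degree 3, so 3V = 2E.
Euler: V − E + F = 2 ⇒ (2E)/3 − E + (12 + x) = 2.
Multiply by 6: 2·(2E) − 3·(2E) + 6·(12 + x) = 12, i.e. 72 + 6x − (72 + 3x) = 12.
Collecting terms: 3x = 12, so x = 4.
Then 2E = 72 + 3·4 = 84, so E = 42, V = 2E/3 = 28, F = 12 + 4 = 16.

42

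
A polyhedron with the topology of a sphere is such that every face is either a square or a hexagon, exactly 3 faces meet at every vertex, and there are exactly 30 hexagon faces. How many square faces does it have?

6

Let x be the number of squares; then F = 30 + x.
Edge–face incidences: 2E = 6·30 + 4·x = 180 + 4x.
Every vertex has degree 3, so 3V = 2E.
Euler: V − E + F = 2 ⇒ (2E)/3 − E + (30 + x) = 2.
Multiply by 6: 2·(2E) − 3·(2E) + 6·(30 + x) = 12, i.e. 180 + 6x − (180 + 4x) = 12.
Collecting terms: 2x = 12, so x = 6.
Then 2E = 180 + 4·6 = 204, so E = 102, V = 2E/3 = 68, F = 30 + 6 = 36.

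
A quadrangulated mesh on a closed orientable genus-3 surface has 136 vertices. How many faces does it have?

χ = 2 − 2·3 = -4, and every face is a square so 4F = 2E.
V − E + F = -4 with E = 4F/2 gives 136 − (4/2 − 1)·F = -4, so F = 140 and E = 280.

140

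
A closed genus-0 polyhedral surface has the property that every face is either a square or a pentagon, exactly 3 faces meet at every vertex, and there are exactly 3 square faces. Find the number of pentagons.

6

Let x be the number of pentagons; then F = 3 + x.
Edge–face incidences: 2E = 4·3 + 5·x = 12 + 5x.
Every vertex has degree 3, so 3V = 2E.
Euler: V − E + F = 2 ⇒ (2E)/3 − E + (3 + x) = 2.
Multiply by 6: 2·(2E) − 3·(2E) + 6·(3 + x) = 12, i.e. 18 + 6x − (12 + 5x) = 12.
Collecting terms: x + 6 = 12, so x = 6.
Then 2E = 12 + 5·6 = 42, so E = 21, V = 2E/3 = 14, F = 3 + 6 = 9.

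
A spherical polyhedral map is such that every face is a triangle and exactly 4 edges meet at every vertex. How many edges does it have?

12

Each face has 3 edges and each edge borders two faces, so 2E = 3F.
Each vertex has degree 4, so 4V = 2E and hence V = 3F/4.
Euler: V − E + F = 2 ⇒ (3F/4) − (3F/2) + F = 2.
Multiply by 8: (6 − 12 + 8)F = 16, i.e. 2F = 16.
So F = 8, E = 3·8/2 = 12, V = 3·8/4 = 6.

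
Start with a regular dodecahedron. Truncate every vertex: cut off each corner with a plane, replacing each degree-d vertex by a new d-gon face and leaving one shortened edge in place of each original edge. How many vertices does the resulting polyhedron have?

60

The base solid has V = 20, E = 30, F = 12.
Truncation replaces each original edge-end by a new vertex, so V′ = 2E = 60.
Each original edge survives, and each old vertex of degree d contributes d new edges; summing degrees gives Σd = 2E, so E′ = E + 2E = 3E = 90.
Each original face survives and each original vertex becomes one new face: F′ = F + V = 32.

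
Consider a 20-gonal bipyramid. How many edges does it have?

60

A bipyramid over an n-gon has 2n triangular faces and n + 2 vertices: V = 20 + 2 = 22, E = 3·20 = 60, F = 2·20 = 40.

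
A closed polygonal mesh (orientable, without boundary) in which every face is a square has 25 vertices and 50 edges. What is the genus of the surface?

Every face is a square and each edge borders two faces, so 4F = 2·50, giving F = 25.
χ = V − E + F = 25 − 50 + 25 = 0.
For a closed orientable surface χ = 2 − 2g, so g = (2 − (0))/2 = 1.

1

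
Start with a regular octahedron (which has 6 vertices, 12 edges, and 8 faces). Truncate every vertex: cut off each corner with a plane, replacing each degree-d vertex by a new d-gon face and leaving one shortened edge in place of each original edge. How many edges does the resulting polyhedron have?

36

Truncation replaces each original edge-end by a new vertex, so V′ = 2E = 24.
Each original edge survives, and each old vertex of degree d contributes d new edges; summing degrees gives Σd = 2E, so E′ = E + 2E = 3E = 36.
Each original face survives and each original vertex becomes one new face: F′ = F + V = 14.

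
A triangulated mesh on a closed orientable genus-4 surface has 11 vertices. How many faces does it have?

χ = 2 − 2·4 = -6, and every face is a triangle so 3F = 2E.
V − E + F = -6 with E = 3F/2 gives 11 − (3/2 − 1)·F = -6, so F = 34 and E = 51.

34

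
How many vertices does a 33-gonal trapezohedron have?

The n-trapezohedron (dual of the n-antiprism) has V = 2·33 + 2 = 68, E = 4·33 = 132, F = 2·33 = 66.

68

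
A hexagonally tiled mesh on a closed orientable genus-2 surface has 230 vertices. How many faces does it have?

116

χ = 2 − 2·2 = -2, and every face is a hexagon so 6F = 2E.
V − E + F = -2 with E = 6F/2 gives 230 − (6/2 − 1)·F = -2, so F = 116 and E = 348.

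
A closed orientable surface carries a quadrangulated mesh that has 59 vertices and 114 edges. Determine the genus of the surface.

0

Every face is a square and each edge borders two faces, so 4F = 2·114, giving F = 57.
χ = V − E + F = 59 − 114 + 57 = 2.
For a closed orientable surface χ = 2 − 2g, so g = (2 − (2))/2 = 0.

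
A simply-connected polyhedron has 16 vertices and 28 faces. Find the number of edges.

42

Here V − E + F = 2.
E = V + F − (2) = 16 + 28 − (2) = 42.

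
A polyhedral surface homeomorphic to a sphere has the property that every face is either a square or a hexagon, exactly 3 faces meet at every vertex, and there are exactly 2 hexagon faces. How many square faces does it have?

6

Let x be the number of squares; then F = 2 + x.
Edge–face incidences: 2E = 6·2 + 4·x = 12 + 4x.
Every vertex has degree 3, so 3V = 2E.
Euler: V − E + F = 2 ⇒ (2E)/3 − E + (2 + x) = 2.
Multiply by 6: 2·(2E) − 3·(2E) + 6·(2 + x) = 12, i.e. 12 + 6x − (12 + 4x) = 12.
Collecting terms: 2x = 12, so x = 6.
Then 2E = 12 + 4·6 = 36, so E = 18, V = 2E/3 = 12, F = 2 + 6 = 8.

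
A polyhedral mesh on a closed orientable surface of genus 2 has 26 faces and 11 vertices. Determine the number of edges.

39

For a closed orientable surface of genus 2, χ = 2 − 2·2 = -2.
E = V + F − (-2) = 11 + 26 − (-2) = 39.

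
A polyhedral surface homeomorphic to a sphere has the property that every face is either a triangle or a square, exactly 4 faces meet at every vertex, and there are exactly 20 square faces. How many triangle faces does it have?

8

Let x be the number of triangles; then F = 20 + x.
Edge–face incidences: 2E = 4·20 + 3·x = 80 + 3x.
Every vertex has degree 4, so 4V = 2E.
Euler: V − E + F = 2 ⇒ (2E)/4 − E + (20 + x) = 2.
Multiply by 8: 2·(2E) − 4·(2E) + 8·(20 + x) = 16, i.e. 160 + 8x − 2·(80 + 3x) = 16.
Collecting terms: 2x = 16, so x = 8.
Then 2E = 80 + 3·8 = 104, so E = 52, V = 2E/4 = 26, F = 20 + 8 = 28.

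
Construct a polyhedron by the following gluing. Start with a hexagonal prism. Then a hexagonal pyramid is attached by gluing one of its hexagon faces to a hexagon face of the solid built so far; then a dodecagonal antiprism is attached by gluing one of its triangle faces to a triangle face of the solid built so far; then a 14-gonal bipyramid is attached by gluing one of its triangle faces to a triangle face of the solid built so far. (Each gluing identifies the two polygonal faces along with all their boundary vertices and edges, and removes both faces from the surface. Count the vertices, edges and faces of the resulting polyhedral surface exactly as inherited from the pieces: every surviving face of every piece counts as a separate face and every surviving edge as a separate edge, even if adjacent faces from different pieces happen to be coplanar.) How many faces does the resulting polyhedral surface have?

63

A hexagonal prism: V=12, E=18, F=8.
Attach a hexagonal pyramid (V=7, E=12, F=7) along a 6-gon: merge 6 vertices and 6 edges, delete both glued faces → V=13, E=24, F=13.
Attach a dodecagonal antiprism (V=24, E=48, F=26) along a 3-gon: merge 3 vertices and 3 edges, delete both glued faces → V=34, E=69, F=37.
Attach a 14-gonal bipyramid (V=16, E=42, F=28) along a 3-gon: merge 3 vertices and 3 edges, delete both glued faces → V=47, E=108, F=63.
Check: V − E + F = 47 − 108 + 63 = 2.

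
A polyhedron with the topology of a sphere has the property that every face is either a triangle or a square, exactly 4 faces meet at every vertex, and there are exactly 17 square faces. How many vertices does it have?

23

Let x be the number of triangles; then F = 17 + x.
Edge–face incidences: 2E = 4·17 + 3·x = 68 + 3x.
Every vertex has degree 4, so 4V = 2E.
Euler: V − E + F = 2 ⇒ (2E)/4 − E + (17 + x) = 2.
Multiply by 8: 2·(2E) − 4·(2E) + 8·(17 + x) = 16, i.e. 136 + 8x − 2·(68 + 3x) = 16.
Collecting terms: 2x = 16, so x = 8.
Then 2E = 68 + 3·8 = 92, so E = 46, V = 2E/4 = 23, F = 17 + 8 = 25.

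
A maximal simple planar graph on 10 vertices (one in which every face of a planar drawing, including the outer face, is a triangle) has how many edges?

24

In a plane triangulation 3F = 2E and V − E + F = 2, so E = 3V − 6 = 3·10 − 6 = 24.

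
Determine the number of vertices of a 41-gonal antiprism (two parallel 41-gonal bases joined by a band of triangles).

An antiprism on an n-gon has two n-gon caps and 2n triangles: V = 2·41 = 82, E = 4·41 = 164, F = 2·41 + 2 = 84.

82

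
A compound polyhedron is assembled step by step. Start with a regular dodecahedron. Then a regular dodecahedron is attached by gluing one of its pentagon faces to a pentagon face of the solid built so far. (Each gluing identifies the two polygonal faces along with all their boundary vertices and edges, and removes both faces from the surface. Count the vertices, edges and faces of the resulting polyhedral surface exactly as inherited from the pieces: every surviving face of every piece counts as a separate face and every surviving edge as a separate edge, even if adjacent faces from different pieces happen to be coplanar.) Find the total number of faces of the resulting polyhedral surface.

22

A regular dodecahedron: V=20, E=30, F=12.
Attach a regular dodecahedron (V=20, E=30, F=12) along a 5-gon: merge 5 vertices and 5 edges, delete both glued faces → V=35, E=55, F=22.
Check: V − E + F = 35 − 55 + 22 = 2.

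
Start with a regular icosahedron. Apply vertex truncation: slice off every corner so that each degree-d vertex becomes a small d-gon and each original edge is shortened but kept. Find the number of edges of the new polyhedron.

The base solid has V = 12, E = 30, F = 20.
Truncation replaces each original edge-end by a new vertex, so V′ = 2E = 60.
Each original edge survives, and each old vertex of degree d contributes d new edges; summing degrees gives Σd = 2E, so E′ = E + 2E = 3E = 90.
Each original face survives and each original vertex becomes one new face: F′ = F + V = 32.

90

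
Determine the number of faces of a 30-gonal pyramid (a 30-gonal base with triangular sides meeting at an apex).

A pyramid on an n-gon base has one n-gon and n triangles: V = 30 + 1 = 31, E = 2·30 = 60, F = 30 + 1 = 31.
Check: V − E + F = 31 − 60 + 31 = 2.

31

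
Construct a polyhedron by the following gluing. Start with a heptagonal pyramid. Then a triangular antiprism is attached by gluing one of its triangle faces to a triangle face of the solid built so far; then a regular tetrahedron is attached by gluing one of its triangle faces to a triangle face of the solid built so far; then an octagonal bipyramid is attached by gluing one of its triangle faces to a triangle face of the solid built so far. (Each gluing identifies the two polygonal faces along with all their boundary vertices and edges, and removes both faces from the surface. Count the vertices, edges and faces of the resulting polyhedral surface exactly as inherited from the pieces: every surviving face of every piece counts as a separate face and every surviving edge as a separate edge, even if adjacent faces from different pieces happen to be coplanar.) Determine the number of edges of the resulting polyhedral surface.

A heptagonal pyramid: V=8, E=14, F=8.
Attach a triangular antiprism (V=6, E=12, F=8) along a 3-gon: merge 3 vertices and 3 edges, delete both glued faces → V=11, E=23, F=14.
Attach a regular tetrahedron (V=4, E=6, F=4) along a 3-gon: merge 3 vertices and 3 edges, delete both glued faces → V=12, E=26, F=16.
Attach an octagonal bipyramid (V=10, E=24, F=16) along a 3-gon: merge 3 vertices and 3 edges, delete both glued faces → V=19, E=47, F=30.
Check: V − E + F = 19 − 47 + 30 = 2.

47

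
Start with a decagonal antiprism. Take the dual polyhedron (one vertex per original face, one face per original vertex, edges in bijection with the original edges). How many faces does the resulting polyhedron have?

The base solid has V = 20, E = 40, F = 22.
The dual swaps V and F and preserves E: V′ = F = 22, E′ = E = 40, F′ = V = 20.

20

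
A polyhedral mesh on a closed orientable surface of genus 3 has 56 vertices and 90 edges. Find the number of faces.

For a closed orientable surface of genus 3, χ = 2 − 2·3 = -4.
F = -4 − V + E = -4 − 56 + 90 = 30.

30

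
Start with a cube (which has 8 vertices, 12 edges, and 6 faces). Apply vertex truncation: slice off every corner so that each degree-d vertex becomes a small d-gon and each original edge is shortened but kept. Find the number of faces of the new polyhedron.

Truncation replaces each original edge-end by a new vertex, so V′ = 2E = 24.
Each original edge survives, and each old vertex of degree d contributes d new edges; summing degrees gives Σd = 2E, so E′ = E + 2E = 3E = 36.
Each original face survives and each original vertex becomes one new face: F′ = F + V = 14.

14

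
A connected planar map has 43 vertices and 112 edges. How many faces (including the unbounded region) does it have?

Euler's formula for a connected plane graph: V − E + F = 2, so F = 2 − 43 + 112 = 71.

71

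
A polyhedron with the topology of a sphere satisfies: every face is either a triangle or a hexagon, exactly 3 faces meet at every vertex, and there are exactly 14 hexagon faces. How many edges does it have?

48

Let x be the number of triangles; then F = 14 + x.
Edge–face incidences: 2E = 6·14 + 3·x = 84 + 3x.
Every vertex has degree 3, so 3V = 2E.
Euler: V − E + F = 2 ⇒ (2E)/3 − E + (14 + x) = 2.
Multiply by 6: 2·(2E) − 3·(2E) + 6·(14 + x) = 12, i.e. 84 + 6x − (84 + 3x) = 12.
Collecting terms: 3x = 12, so x = 4.
Then 2E = 84 + 3·4 = 96, so E = 48, V = 2E/3 = 32, F = 14 + 4 = 18.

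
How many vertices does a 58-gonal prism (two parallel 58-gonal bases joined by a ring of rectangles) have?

116

A prism on an n-gon has two n-gon bases and n rectangular sides: V = 2·58 = 116, E = 3·58 = 174, F = 58 + 2 = 60.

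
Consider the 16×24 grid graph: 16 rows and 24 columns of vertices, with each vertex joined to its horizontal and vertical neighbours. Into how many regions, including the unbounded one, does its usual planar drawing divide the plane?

The grid has V = 16·24 = 384 vertices and E = 16·23 + 24·15 = 728 edges.
F = 2 − V + E = 2 − 384 + 728 = 346.

346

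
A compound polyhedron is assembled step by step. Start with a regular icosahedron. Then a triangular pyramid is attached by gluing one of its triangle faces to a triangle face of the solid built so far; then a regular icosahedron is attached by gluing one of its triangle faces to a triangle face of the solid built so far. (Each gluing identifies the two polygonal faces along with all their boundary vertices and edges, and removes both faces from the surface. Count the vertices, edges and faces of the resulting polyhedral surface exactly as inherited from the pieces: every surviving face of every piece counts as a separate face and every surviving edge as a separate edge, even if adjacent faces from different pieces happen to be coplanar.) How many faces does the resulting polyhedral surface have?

A regular icosahedron: V=12, E=30, F=20.
Attach a triangular pyramid (V=4, E=6, F=4) along a 3-gon: merge 3 vertices and 3 edges, delete both glued faces → V=13, E=33, F=22.
Attach a regular icosahedron (V=12, E=30, F=20) along a 3-gon: merge 3 vertices and 3 edges, delete both glued faces → V=22, E=60, F=40.
Check: V − E + F = 22 − 60 + 40 = 2.

40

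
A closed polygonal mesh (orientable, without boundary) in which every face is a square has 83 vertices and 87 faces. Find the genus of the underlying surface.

Every face is a square, so 2E = 4·87 = 348, giving E = 174.
χ = V − E + F = 83 − 174 + 87 = -4.
For a closed orientable surface χ = 2 − 2g, so g = (2 − (-4))/2 = 3.

3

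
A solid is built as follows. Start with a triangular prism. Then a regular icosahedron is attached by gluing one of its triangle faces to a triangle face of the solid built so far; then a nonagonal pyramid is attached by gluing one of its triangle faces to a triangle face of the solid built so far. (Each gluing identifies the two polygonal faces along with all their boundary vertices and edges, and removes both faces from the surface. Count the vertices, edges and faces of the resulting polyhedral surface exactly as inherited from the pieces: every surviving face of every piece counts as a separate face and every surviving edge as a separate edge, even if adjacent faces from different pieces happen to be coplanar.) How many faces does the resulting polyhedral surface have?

31

A triangular prism: V=6, E=9, F=5.
Attach a regular icosahedron (V=12, E=30, F=20) along a 3-gon: merge 3 vertices and 3 edges, delete both glued faces → V=15, E=36, F=23.
Attach a nonagonal pyramid (V=10, E=18, F=10) along a 3-gon: merge 3 vertices and 3 edges, delete both glued faces → V=22, E=51, F=31.
Check: V − E + F = 22 − 51 + 31 = 2.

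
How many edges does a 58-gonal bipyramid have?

A bipyramid over an n-gon has 2n triangular faces and n + 2 vertices: V = 58 + 2 = 60, E = 3·58 = 174, F = 2·58 = 116.

174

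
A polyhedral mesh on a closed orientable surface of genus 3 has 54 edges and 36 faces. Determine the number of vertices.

For a closed orientable surface of genus 3, χ = 2 − 2·3 = -4.
V = -4 + E − F = -4 + 54 − 36 = 14.

14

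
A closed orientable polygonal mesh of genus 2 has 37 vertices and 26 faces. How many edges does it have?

For a closed orientable surface of genus 2, χ = 2 − 2·2 = -2.
E = V + F − (-2) = 37 + 26 − (-2) = 65.

65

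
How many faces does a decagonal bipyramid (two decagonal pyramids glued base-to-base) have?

A bipyramid over an n-gon has 2n triangular faces and n + 2 vertices: V = 10 + 2 = 12, E = 3·10 = 30, F = 2·10 = 20.

20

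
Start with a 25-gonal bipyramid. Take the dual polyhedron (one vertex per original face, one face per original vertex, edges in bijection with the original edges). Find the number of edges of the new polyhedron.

75

The base solid has V = 27, E = 75, F = 50.
The dual swaps V and F and preserves E: V′ = F = 50, E′ = E = 75, F′ = V = 27.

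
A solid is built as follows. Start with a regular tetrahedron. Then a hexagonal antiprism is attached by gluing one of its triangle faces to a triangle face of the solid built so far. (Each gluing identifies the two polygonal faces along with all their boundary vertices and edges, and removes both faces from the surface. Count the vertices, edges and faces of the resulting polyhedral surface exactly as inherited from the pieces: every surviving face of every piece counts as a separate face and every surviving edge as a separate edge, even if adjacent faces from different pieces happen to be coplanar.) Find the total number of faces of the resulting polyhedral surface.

16

A regular tetrahedron: V=4, E=6, F=4.
Attach a hexagonal antiprism (V=12, E=24, F=14) along a 3-gon: merge 3 vertices and 3 edges, delete both glued faces → V=13, E=27, F=16.
Check: V − E + F = 13 − 27 + 16 = 2.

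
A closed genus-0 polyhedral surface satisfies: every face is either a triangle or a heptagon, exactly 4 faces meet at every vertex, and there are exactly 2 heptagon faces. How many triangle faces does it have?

Let x be the number of triangles; then F = 2 + x.
Edge–face incidences: 2E = 7·2 + 3·x = 14 + 3x.
Every vertex has degree 4, so 4V = 2E.
Euler: V − E + F = 2 ⇒ (2E)/4 − E + (2 + x) = 2.
Multiply by 8: 2·(2E) − 4·(2E) + 8·(2 + x) = 16, i.e. 16 + 8x − 2·(14 + 3x) = 16.
Collecting terms: 2x − 12 = 16, so 2x = 28, so x = 14.
Then 2E = 14 + 3·14 = 56, so E = 28, V = 2E/4 = 14, F = 2 + 14 = 16.

14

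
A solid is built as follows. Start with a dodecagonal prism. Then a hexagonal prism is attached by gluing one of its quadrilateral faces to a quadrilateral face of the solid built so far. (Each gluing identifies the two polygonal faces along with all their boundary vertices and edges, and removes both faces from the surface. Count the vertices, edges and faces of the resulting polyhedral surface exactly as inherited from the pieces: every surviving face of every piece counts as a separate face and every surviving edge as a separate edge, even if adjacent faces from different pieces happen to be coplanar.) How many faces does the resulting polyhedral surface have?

A dodecagonal prism: V=24, E=36, F=14.
Attach a hexagonal prism (V=12, E=18, F=8) along a 4-gon: merge 4 vertices and 4 edges, delete both glued faces → V=32, E=50, F=20.
Check: V − E + F = 32 − 50 + 20 = 2.

20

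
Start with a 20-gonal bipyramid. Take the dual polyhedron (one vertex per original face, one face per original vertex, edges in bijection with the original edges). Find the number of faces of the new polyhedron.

The base solid has V = 22, E = 60, F = 40.
The dual swaps V and F and preserves E: V′ = F = 40, E′ = E = 60, F′ = V = 22.

22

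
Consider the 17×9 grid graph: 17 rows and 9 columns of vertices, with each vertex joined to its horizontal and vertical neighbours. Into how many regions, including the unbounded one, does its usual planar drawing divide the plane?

129

The grid has V = 17·9 = 153 vertices and E = 17·8 + 9·16 = 280 edges.
F = 2 − V + E = 2 − 153 + 280 = 129.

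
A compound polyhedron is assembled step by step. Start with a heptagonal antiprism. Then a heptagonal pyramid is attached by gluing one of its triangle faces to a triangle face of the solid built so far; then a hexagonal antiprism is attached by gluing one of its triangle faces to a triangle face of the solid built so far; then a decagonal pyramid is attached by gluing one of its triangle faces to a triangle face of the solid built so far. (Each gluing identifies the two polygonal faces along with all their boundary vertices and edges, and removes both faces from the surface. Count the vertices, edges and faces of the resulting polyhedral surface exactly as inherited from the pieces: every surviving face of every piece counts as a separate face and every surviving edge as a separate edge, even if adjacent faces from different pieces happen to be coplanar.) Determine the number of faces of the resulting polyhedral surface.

A heptagonal antiprism: V=14, E=28, F=16.
Attach a heptagonal pyramid (V=8, E=14, F=8) along a 3-gon: merge 3 vertices and 3 edges, delete both glued faces → V=19, E=39, F=22.
Attach a hexagonal antiprism (V=12, E=24, F=14) along a 3-gon: merge 3 vertices and 3 edges, delete both glued faces → V=28, E=60, F=34.
Attach a decagonal pyramid (V=11, E=20, F=11) along a 3-gon: merge 3 vertices and 3 edges, delete both glued faces → V=36, E=77, F=43.
Check: V − E + F = 36 − 77 + 43 = 2.

43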